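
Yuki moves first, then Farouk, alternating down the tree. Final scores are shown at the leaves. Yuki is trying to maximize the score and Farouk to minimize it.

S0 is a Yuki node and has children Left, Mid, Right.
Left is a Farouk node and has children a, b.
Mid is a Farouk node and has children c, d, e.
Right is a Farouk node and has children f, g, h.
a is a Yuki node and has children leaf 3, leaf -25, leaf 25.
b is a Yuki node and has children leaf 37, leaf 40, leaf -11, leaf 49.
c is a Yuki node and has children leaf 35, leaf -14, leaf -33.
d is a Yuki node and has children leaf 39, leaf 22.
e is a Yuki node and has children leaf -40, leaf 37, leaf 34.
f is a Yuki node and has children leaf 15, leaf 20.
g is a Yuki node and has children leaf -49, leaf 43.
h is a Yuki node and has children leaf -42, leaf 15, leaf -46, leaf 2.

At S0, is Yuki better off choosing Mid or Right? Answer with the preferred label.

Mid

c (Yuki): max(35, -14, -33) = 35
d (Yuki): max(39, 22) = 39
e (Yuki): max(-40, 37, 34) = 37
Mid (Farouk): min(35, 39, 37) = 35
f (Yuki): max(15, 20) = 20
g (Yuki): max(-49, 43) = 43
h (Yuki): max(-42, 15, -46, 2) = 15
Right (Farouk): min(20, 43, 15) = 15
Yuki prefers the higher value; Mid=35, Right=15. Mid is better since 35 > 15.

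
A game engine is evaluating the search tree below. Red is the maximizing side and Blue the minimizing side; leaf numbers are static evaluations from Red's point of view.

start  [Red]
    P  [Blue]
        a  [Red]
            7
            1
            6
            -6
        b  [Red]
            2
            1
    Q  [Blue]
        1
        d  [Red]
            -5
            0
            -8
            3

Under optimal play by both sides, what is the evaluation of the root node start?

2

a (Red): max(7, 1, 6, -6) = 7
b (Red): max(2, 1) = 2
P (Blue): min(7, 2) = 2
d (Red): max(-5, 0, -8, 3) = 3
Q (Blue): min(1, 3) = 1
start (Red): max(2, 1) = 2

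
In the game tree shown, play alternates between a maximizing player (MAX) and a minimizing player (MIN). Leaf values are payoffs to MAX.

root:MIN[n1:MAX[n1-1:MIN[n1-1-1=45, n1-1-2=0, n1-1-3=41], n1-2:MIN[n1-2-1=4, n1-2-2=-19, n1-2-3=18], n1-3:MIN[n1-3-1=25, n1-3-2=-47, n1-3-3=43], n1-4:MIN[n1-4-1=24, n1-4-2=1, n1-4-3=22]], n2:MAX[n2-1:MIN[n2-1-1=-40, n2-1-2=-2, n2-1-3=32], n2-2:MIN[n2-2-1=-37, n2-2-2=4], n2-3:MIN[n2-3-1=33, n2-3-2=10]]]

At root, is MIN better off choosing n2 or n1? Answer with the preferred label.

n1

n2-1 (MIN): min(-40, -2, 32) = -40
n2-2 (MIN): min(-37, 4) = -37
n2-3 (MIN): min(33, 10) = 10
n2 (MAX): max(-40, -37, 10) = 10
n1-1 (MIN): min(45, 0, 41) = 0
n1-2 (MIN): min(4, -19, 18) = -19
n1-3 (MIN): min(25, -47, 43) = -47
n1-4 (MIN): min(24, 1, 22) = 1
n1 (MAX): max(0, -19, -47, 1) = 1
MIN prefers the lower value; n2=10, n1=1. n1 is better since 1 < 10.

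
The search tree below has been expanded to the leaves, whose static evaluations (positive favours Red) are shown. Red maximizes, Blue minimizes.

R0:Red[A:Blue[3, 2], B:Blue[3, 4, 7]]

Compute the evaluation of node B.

3

B (Blue): min(3, 4, 7) = 3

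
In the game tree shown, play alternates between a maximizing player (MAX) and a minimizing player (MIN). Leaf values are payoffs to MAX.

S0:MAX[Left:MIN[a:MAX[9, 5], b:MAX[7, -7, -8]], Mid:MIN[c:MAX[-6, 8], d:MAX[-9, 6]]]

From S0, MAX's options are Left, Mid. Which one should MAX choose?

a (MAX): max(9, 5) = 9
b (MAX): max(7, -7, -8) = 7
Left (MIN): min(9, 7) = 7
c (MAX): max(-6, 8) = 8
d (MAX): max(-9, 6) = 6
Mid (MIN): min(8, 6) = 6
S0 (MAX): max(7, 6) = 7
MAX at S0 wants the highest of {Left=7, Mid=6}, so chooses Left.

Left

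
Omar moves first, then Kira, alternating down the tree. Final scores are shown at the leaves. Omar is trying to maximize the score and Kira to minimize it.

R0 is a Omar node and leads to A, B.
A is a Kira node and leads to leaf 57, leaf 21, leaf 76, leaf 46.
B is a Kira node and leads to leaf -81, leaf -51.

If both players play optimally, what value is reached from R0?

21

A (Kira): min(57, 21, 76, 46) = 21
B (Kira): min(-81, -51) = -81
R0 (Omar): max(21, -81) = 21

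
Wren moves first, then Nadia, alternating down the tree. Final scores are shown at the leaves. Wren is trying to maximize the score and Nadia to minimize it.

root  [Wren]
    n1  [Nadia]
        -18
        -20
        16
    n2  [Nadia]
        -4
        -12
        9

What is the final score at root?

-12

n1 (Nadia): min(-18, -20, 16) = -20
n2 (Nadia): min(-4, -12, 9) = -12
root (Wren): max(-20, -12) = -12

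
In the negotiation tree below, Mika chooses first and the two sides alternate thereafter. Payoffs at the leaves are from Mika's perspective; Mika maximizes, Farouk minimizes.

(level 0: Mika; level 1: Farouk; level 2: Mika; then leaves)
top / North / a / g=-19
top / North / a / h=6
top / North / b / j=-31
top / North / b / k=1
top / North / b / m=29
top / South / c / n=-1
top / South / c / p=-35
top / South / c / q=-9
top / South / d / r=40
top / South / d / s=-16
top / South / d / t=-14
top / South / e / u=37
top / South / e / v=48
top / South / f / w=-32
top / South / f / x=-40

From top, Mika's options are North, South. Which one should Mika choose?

North

a (Mika): max(-19, 6) = 6
b (Mika): max(-31, 1, 29) = 29
North (Farouk): min(6, 29) = 6
c (Mika): max(-1, -35, -9) = -1
d (Mika): max(40, -16, -14) = 40
e (Mika): max(37, 48) = 48
f (Mika): max(-32, -40) = -32
South (Farouk): min(-1, 40, 48, -32) = -32
top (Mika): max(6, -32) = 6
Mika at top wants the highest of {North=6, South=-32}, so chooses North.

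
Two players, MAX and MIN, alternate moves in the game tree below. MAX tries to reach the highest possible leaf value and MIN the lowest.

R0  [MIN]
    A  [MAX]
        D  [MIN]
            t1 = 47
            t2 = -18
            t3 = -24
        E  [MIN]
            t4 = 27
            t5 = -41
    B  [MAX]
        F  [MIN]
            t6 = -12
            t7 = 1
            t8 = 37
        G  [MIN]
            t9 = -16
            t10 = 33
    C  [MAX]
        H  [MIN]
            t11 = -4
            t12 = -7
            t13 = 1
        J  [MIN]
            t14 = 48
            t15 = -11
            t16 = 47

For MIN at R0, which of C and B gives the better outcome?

H (MIN): min(-4, -7, 1) = -7
J (MIN): min(48, -11, 47) = -11
C (MAX): max(-7, -11) = -7
F (MIN): min(-12, 1, 37) = -12
G (MIN): min(-16, 33) = -16
B (MAX): max(-12, -16) = -12
MIN prefers the lower value; C=-7, B=-12. B is better since -12 < -7.

B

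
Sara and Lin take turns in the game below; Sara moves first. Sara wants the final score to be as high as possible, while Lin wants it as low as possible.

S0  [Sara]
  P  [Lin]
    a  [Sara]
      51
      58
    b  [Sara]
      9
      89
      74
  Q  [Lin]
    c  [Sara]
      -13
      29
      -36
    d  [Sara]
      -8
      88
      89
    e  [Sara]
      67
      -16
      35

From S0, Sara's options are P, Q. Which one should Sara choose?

a (Sara): max(51, 58) = 58
b (Sara): max(9, 89, 74) = 89
P (Lin): min(58, 89) = 58
c (Sara): max(-13, 29, -36) = 29
d (Sara): max(-8, 88, 89) = 89
e (Sara): max(67, -16, 35) = 67
Q (Lin): min(29, 89, 67) = 29
S0 (Sara): max(58, 29) = 58
Sara at S0 wants the highest of {P=58, Q=29}, so chooses P.

P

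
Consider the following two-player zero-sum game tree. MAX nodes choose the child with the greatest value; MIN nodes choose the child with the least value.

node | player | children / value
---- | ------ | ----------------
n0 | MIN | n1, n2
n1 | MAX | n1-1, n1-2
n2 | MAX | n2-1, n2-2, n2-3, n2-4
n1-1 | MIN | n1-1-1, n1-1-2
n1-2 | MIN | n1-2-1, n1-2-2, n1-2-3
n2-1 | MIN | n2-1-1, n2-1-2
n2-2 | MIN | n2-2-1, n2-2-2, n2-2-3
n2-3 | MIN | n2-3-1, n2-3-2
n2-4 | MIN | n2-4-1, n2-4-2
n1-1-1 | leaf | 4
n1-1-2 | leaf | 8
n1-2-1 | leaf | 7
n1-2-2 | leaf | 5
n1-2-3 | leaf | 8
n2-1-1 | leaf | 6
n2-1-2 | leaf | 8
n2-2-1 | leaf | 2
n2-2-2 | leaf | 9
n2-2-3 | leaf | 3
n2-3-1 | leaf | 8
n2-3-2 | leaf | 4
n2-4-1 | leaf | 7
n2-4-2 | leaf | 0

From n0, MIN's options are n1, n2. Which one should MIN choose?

n1-1 (MIN): min(4, 8) = 4
n1-2 (MIN): min(7, 5, 8) = 5
n1 (MAX): max(4, 5) = 5
n2-1 (MIN): min(6, 8) = 6
n2-2 (MIN): min(2, 9, 3) = 2
n2-3 (MIN): min(8, 4) = 4
n2-4 (MIN): min(7, 0) = 0
n2 (MAX): max(6, 2, 4, 0) = 6
n0 (MIN): min(5, 6) = 5
MIN at n0 wants the lowest of {n1=5, n2=6}, so chooses n1.

n1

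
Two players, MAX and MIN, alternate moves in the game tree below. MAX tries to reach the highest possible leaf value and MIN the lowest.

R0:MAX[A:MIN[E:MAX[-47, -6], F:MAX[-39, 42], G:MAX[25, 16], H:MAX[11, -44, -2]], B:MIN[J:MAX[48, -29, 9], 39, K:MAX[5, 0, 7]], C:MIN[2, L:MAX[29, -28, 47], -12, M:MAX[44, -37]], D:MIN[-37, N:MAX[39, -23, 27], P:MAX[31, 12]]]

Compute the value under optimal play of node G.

25

G (MAX): max(25, 16) = 25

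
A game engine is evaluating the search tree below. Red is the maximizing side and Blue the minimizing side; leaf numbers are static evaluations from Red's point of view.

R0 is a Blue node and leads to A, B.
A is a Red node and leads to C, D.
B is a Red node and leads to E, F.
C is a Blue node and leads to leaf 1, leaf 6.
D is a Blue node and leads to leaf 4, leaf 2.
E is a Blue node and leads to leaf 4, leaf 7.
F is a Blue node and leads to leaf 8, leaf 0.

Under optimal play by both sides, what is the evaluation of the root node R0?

C (Blue): min(1, 6) = 1
D (Blue): min(4, 2) = 2
A (Red): max(1, 2) = 2
E (Blue): min(4, 7) = 4
F (Blue): min(8, 0) = 0
B (Red): max(4, 0) = 4
R0 (Blue): min(2, 4) = 2

2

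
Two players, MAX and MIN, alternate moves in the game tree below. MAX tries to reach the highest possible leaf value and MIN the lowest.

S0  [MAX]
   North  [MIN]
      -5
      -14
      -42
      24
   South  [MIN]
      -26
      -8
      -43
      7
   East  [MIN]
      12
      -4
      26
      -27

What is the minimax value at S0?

-27

North (MIN): min(-5, -14, -42, 24) = -42
South (MIN): min(-26, -8, -43, 7) = -43
East (MIN): min(12, -4, 26, -27) = -27
S0 (MAX): max(-42, -43, -27) = -27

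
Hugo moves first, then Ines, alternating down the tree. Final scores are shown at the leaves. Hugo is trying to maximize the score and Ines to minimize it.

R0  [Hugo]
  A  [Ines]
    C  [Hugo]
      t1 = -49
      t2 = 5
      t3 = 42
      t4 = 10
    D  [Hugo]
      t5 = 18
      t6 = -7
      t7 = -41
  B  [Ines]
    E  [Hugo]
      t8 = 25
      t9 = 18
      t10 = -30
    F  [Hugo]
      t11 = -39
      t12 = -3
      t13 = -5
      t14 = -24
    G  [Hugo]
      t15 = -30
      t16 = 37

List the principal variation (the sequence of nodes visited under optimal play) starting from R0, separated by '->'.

C (Hugo): max(-49, 5, 42, 10) = 42
D (Hugo): max(18, -7, -41) = 18
A (Ines): min(42, 18) = 18
E (Hugo): max(25, 18, -30) = 25
F (Hugo): max(-39, -3, -5, -24) = -3
G (Hugo): max(-30, 37) = 37
B (Ines): min(25, -3, 37) = -3
R0 (Hugo): max(18, -3) = 18
At R0, Hugo picks A (highest: 18).
At A, Ines picks D (lowest: 18).
At D, Hugo picks t5 (highest: 18).
Terminal value 18.

R0 -> A -> D -> t5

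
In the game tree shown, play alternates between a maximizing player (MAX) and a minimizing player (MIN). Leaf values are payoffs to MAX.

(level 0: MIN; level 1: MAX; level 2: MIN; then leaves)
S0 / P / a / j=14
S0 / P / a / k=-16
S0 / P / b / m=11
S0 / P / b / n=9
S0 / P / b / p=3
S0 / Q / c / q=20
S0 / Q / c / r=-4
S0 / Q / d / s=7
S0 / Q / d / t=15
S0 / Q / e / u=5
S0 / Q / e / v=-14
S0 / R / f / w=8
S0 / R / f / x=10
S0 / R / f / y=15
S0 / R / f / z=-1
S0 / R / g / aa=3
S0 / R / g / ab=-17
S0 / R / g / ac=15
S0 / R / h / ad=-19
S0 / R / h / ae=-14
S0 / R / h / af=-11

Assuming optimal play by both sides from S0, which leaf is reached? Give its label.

a (MIN): min(14, -16) = -16
b (MIN): min(11, 9, 3) = 3
P (MAX): max(-16, 3) = 3
c (MIN): min(20, -4) = -4
d (MIN): min(7, 15) = 7
e (MIN): min(5, -14) = -14
Q (MAX): max(-4, 7, -14) = 7
f (MIN): min(8, 10, 15, -1) = -1
g (MIN): min(3, -17, 15) = -17
h (MIN): min(-19, -14, -11) = -19
R (MAX): max(-1, -17, -19) = -1
S0 (MIN): min(3, 7, -1) = -1
At S0, MIN picks R (lowest: -1).
At R, MAX picks f (highest: -1).
At f, MIN picks z (lowest: -1).
Terminal value -1.

z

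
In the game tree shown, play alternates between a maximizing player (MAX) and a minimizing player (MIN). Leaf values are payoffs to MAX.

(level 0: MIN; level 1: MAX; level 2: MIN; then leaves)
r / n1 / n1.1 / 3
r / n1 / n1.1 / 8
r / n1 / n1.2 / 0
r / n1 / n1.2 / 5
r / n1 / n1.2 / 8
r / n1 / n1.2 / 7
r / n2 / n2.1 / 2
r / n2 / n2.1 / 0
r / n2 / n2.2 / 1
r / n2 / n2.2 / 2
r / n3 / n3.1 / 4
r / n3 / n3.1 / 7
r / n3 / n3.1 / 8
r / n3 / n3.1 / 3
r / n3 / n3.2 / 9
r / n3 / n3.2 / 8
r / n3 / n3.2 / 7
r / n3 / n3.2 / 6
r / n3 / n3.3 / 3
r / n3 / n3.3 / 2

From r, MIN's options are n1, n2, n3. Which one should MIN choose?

n1.1 (MIN): min(3, 8) = 3
n1.2 (MIN): min(0, 5, 8, 7) = 0
n1 (MAX): max(3, 0) = 3
n2.1 (MIN): min(2, 0) = 0
n2.2 (MIN): min(1, 2) = 1
n2 (MAX): max(0, 1) = 1
n3.1 (MIN): min(4, 7, 8, 3) = 3
n3.2 (MIN): min(9, 8, 7, 6) = 6
n3.3 (MIN): min(3, 2) = 2
n3 (MAX): max(3, 6, 2) = 6
r (MIN): min(3, 1, 6) = 1
MIN at r wants the lowest of {n1=3, n2=1, n3=6}, so chooses n2.

n2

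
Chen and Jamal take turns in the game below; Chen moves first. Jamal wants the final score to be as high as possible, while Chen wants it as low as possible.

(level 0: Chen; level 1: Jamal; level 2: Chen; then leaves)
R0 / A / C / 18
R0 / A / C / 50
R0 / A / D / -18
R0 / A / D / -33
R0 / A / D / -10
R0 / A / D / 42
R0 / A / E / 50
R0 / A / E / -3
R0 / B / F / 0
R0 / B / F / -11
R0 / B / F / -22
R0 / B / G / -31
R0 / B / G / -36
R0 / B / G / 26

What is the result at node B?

-22

F (Chen): min(0, -11, -22) = -22
G (Chen): min(-31, -36, 26) = -36
B (Jamal): max(-22, -36) = -22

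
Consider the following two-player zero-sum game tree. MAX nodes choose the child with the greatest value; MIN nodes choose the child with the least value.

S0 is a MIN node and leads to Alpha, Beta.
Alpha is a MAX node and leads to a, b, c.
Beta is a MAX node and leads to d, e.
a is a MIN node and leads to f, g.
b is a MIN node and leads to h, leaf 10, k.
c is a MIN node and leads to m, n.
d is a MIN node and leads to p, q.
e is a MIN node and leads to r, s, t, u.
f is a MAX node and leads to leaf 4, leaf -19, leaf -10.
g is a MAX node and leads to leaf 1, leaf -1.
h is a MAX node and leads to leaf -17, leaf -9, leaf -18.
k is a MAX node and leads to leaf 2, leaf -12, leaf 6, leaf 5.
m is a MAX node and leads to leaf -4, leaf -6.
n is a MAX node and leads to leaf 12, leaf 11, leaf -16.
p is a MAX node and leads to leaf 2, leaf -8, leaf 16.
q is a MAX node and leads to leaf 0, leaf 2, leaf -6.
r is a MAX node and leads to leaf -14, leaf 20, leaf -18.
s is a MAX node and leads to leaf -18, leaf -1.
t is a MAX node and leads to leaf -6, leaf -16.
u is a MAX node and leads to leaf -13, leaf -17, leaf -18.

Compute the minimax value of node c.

-4

m (MAX): max(-4, -6) = -4
n (MAX): max(12, 11, -16) = 12
c (MIN): min(-4, 12) = -4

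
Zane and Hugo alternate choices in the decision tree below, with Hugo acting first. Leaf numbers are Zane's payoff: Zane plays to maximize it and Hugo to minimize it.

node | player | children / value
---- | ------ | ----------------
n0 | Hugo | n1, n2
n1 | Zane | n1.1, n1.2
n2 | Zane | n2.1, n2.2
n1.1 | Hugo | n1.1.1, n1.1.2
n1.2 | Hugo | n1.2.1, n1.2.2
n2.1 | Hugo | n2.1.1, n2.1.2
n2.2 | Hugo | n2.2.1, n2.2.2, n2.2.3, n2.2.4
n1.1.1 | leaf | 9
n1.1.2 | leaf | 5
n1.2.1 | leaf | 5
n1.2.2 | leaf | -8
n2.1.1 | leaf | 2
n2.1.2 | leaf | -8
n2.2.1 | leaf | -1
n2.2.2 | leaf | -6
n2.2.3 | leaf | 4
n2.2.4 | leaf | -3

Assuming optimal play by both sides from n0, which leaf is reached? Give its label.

n1.1 (Hugo): min(9, 5) = 5
n1.2 (Hugo): min(5, -8) = -8
n1 (Zane): max(5, -8) = 5
n2.1 (Hugo): min(2, -8) = -8
n2.2 (Hugo): min(-1, -6, 4, -3) = -6
n2 (Zane): max(-8, -6) = -6
n0 (Hugo): min(5, -6) = -6
At n0, Hugo picks n2 (lowest: -6).
At n2, Zane picks n2.2 (highest: -6).
At n2.2, Hugo picks n2.2.2 (lowest: -6).
Terminal value -6.

n2.2.2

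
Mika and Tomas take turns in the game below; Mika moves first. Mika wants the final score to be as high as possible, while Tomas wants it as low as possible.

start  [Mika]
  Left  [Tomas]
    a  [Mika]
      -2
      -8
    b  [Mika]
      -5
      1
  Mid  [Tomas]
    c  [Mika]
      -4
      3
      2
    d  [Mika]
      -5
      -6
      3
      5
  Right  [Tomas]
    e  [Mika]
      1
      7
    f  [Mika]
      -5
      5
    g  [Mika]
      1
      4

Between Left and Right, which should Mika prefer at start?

Right

a (Mika): max(-2, -8) = -2
b (Mika): max(-5, 1) = 1
Left (Tomas): min(-2, 1) = -2
e (Mika): max(1, 7) = 7
f (Mika): max(-5, 5) = 5
g (Mika): max(1, 4) = 4
Right (Tomas): min(7, 5, 4) = 4
Mika prefers the higher value; Left=-2, Right=4. Right is better since 4 > -2.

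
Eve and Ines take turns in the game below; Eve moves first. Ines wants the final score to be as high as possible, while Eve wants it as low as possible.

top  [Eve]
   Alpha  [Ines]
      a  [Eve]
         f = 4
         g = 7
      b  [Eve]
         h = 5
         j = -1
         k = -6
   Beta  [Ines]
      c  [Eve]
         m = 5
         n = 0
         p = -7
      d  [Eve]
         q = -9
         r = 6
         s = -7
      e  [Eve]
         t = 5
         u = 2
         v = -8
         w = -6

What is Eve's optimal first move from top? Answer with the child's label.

a (Eve): min(4, 7) = 4
b (Eve): min(5, -1, -6) = -6
Alpha (Ines): max(4, -6) = 4
c (Eve): min(5, 0, -7) = -7
d (Eve): min(-9, 6, -7) = -9
e (Eve): min(5, 2, -8, -6) = -8
Beta (Ines): max(-7, -9, -8) = -7
top (Eve): min(4, -7) = -7
Eve at top wants the lowest of {Alpha=4, Beta=-7}, so chooses Beta.

Beta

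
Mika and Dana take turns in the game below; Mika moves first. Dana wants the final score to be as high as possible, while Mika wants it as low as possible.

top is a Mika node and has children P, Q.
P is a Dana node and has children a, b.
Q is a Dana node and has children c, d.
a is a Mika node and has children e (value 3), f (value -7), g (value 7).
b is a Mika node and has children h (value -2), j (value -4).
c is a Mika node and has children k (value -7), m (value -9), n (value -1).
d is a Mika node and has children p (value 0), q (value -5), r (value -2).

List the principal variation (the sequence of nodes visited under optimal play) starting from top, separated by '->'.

top -> Q -> d -> q

a (Mika): min(3, -7, 7) = -7
b (Mika): min(-2, -4) = -4
P (Dana): max(-7, -4) = -4
c (Mika): min(-7, -9, -1) = -9
d (Mika): min(0, -5, -2) = -5
Q (Dana): max(-9, -5) = -5
top (Mika): min(-4, -5) = -5
At top, Mika picks Q (lowest: -5).
At Q, Dana picks d (highest: -5).
At d, Mika picks q (lowest: -5).
Terminal value -5.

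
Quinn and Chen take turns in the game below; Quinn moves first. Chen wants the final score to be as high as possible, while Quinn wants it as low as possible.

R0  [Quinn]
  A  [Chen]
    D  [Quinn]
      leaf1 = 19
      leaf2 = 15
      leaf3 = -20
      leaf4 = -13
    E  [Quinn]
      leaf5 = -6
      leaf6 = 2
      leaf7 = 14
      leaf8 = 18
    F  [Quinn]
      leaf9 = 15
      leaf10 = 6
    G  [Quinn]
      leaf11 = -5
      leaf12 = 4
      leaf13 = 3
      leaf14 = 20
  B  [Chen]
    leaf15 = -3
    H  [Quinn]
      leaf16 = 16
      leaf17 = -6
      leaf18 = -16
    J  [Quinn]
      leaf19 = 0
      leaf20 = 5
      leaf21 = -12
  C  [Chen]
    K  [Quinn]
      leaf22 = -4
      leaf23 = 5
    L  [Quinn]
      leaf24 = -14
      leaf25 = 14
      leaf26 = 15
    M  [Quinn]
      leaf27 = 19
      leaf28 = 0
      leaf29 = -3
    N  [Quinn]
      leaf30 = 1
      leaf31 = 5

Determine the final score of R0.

D (Quinn): min(19, 15, -20, -13) = -20
E (Quinn): min(-6, 2, 14, 18) = -6
F (Quinn): min(15, 6) = 6
G (Quinn): min(-5, 4, 3, 20) = -5
A (Chen): max(-20, -6, 6, -5) = 6
H (Quinn): min(16, -6, -16) = -16
J (Quinn): min(0, 5, -12) = -12
B (Chen): max(-3, -16, -12) = -3
K (Quinn): min(-4, 5) = -4
L (Quinn): min(-14, 14, 15) = -14
M (Quinn): min(19, 0, -3) = -3
N (Quinn): min(1, 5) = 1
C (Chen): max(-4, -14, -3, 1) = 1
R0 (Quinn): min(6, -3, 1) = -3

-3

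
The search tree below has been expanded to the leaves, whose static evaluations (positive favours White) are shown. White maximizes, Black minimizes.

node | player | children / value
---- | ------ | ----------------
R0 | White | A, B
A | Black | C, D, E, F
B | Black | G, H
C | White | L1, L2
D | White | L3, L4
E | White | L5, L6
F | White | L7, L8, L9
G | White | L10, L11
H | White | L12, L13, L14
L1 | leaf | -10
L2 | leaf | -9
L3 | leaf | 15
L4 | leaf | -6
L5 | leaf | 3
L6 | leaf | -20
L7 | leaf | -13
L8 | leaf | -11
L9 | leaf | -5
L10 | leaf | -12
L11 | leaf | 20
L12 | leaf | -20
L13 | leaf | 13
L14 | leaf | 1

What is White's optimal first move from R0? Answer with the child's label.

C (White): max(-10, -9) = -9
D (White): max(15, -6) = 15
E (White): max(3, -20) = 3
F (White): max(-13, -11, -5) = -5
A (Black): min(-9, 15, 3, -5) = -9
G (White): max(-12, 20) = 20
H (White): max(-20, 13, 1) = 13
B (Black): min(20, 13) = 13
R0 (White): max(-9, 13) = 13
White at R0 wants the highest of {A=-9, B=13}, so chooses B.

B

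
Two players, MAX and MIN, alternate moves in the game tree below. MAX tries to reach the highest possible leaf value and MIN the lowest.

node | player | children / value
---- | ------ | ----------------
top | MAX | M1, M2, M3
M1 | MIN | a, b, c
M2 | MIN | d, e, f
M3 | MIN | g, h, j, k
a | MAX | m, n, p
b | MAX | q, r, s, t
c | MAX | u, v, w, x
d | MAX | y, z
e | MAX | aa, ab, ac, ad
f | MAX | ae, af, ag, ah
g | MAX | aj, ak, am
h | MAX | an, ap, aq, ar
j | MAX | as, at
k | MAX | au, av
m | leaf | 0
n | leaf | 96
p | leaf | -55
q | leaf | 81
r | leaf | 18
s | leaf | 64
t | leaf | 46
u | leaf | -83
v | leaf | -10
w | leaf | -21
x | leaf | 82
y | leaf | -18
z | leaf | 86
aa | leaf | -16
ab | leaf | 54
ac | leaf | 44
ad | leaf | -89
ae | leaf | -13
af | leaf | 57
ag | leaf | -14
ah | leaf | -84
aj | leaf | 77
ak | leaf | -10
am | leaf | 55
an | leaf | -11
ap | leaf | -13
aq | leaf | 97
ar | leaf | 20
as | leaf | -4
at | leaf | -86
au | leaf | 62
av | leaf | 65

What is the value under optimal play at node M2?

d (MAX): max(-18, 86) = 86
e (MAX): max(-16, 54, 44, -89) = 54
f (MAX): max(-13, 57, -14, -84) = 57
M2 (MIN): min(86, 54, 57) = 54

54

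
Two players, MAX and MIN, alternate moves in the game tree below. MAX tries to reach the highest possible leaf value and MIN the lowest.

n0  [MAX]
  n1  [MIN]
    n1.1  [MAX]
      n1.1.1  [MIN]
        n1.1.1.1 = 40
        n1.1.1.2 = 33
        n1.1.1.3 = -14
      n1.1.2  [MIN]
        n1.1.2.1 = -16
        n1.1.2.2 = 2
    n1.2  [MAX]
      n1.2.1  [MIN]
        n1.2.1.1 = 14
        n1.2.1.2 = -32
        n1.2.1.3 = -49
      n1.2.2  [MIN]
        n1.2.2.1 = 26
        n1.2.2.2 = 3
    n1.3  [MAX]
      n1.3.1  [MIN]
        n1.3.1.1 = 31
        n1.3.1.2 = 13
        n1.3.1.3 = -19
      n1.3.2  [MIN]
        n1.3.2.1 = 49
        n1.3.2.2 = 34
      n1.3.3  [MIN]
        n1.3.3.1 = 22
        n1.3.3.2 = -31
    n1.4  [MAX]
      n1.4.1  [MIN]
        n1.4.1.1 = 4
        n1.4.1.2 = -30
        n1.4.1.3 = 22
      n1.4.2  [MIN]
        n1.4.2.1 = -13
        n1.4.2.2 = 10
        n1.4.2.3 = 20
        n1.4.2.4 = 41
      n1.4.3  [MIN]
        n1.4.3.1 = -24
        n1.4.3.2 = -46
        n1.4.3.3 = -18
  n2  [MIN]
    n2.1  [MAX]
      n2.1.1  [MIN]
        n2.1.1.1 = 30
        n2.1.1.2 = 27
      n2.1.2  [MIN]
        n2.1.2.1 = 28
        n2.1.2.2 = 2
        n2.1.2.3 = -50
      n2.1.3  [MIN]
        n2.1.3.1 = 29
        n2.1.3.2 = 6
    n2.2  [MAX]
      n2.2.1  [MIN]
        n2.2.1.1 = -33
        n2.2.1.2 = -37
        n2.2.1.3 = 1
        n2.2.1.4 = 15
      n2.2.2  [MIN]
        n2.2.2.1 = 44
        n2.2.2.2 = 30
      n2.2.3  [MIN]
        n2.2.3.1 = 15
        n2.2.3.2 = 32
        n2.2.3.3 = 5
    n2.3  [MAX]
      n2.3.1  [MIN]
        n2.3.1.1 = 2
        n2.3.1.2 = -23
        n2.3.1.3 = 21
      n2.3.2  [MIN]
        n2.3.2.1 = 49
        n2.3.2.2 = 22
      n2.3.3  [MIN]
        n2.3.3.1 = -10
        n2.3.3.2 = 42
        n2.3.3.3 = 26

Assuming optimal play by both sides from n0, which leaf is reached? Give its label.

n1.1.1 (MIN): min(40, 33, -14) = -14
n1.1.2 (MIN): min(-16, 2) = -16
n1.1 (MAX): max(-14, -16) = -14
n1.2.1 (MIN): min(14, -32, -49) = -49
n1.2.2 (MIN): min(26, 3) = 3
n1.2 (MAX): max(-49, 3) = 3
n1.3.1 (MIN): min(31, 13, -19) = -19
n1.3.2 (MIN): min(49, 34) = 34
n1.3.3 (MIN): min(22, -31) = -31
n1.3 (MAX): max(-19, 34, -31) = 34
n1.4.1 (MIN): min(4, -30, 22) = -30
n1.4.2 (MIN): min(-13, 10, 20, 41) = -13
n1.4.3 (MIN): min(-24, -46, -18) = -46
n1.4 (MAX): max(-30, -13, -46) = -13
n1 (MIN): min(-14, 3, 34, -13) = -14
n2.1.1 (MIN): min(30, 27) = 27
n2.1.2 (MIN): min(28, 2, -50) = -50
n2.1.3 (MIN): min(29, 6) = 6
n2.1 (MAX): max(27, -50, 6) = 27
n2.2.1 (MIN): min(-33, -37, 1, 15) = -37
n2.2.2 (MIN): min(44, 30) = 30
n2.2.3 (MIN): min(15, 32, 5) = 5
n2.2 (MAX): max(-37, 30, 5) = 30
n2.3.1 (MIN): min(2, -23, 21) = -23
n2.3.2 (MIN): min(49, 22) = 22
n2.3.3 (MIN): min(-10, 42, 26) = -10
n2.3 (MAX): max(-23, 22, -10) = 22
n2 (MIN): min(27, 30, 22) = 22
n0 (MAX): max(-14, 22) = 22
At n0, MAX picks n2 (highest: 22).
At n2, MIN picks n2.3 (lowest: 22).
At n2.3, MAX picks n2.3.2 (highest: 22).
At n2.3.2, MIN picks n2.3.2.2 (lowest: 22).
Terminal value 22.

n2.3.2.2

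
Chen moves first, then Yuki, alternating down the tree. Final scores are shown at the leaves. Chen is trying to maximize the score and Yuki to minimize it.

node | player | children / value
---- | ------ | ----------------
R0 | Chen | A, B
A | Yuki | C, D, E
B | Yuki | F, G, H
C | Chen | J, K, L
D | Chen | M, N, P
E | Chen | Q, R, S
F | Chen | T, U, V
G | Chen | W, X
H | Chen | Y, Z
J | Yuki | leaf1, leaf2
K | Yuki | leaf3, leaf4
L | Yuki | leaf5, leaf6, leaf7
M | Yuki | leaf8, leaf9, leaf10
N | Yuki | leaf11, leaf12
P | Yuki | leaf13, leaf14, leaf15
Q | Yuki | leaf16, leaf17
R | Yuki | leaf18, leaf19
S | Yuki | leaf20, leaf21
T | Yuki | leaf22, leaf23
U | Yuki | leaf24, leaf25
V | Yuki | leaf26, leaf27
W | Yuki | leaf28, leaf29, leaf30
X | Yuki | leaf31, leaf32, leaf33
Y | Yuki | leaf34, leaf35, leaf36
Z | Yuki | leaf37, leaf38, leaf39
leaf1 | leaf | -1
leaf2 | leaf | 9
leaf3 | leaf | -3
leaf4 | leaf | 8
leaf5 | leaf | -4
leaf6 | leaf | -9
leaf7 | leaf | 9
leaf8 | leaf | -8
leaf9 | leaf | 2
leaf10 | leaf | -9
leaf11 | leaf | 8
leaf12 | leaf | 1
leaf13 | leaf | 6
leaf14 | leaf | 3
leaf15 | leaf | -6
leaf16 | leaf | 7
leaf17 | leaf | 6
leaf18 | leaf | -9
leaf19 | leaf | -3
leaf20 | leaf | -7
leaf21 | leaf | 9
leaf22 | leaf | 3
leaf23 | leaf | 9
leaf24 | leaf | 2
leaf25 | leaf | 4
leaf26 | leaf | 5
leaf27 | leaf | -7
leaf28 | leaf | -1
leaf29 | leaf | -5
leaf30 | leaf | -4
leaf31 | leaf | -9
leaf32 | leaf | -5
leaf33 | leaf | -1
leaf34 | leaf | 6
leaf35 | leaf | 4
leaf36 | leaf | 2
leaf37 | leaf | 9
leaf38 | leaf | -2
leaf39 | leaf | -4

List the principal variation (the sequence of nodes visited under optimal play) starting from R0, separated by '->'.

J (Yuki): min(-1, 9) = -1
K (Yuki): min(-3, 8) = -3
L (Yuki): min(-4, -9, 9) = -9
C (Chen): max(-1, -3, -9) = -1
M (Yuki): min(-8, 2, -9) = -9
N (Yuki): min(8, 1) = 1
P (Yuki): min(6, 3, -6) = -6
D (Chen): max(-9, 1, -6) = 1
Q (Yuki): min(7, 6) = 6
R (Yuki): min(-9, -3) = -9
S (Yuki): min(-7, 9) = -7
E (Chen): max(6, -9, -7) = 6
A (Yuki): min(-1, 1, 6) = -1
T (Yuki): min(3, 9) = 3
U (Yuki): min(2, 4) = 2
V (Yuki): min(5, -7) = -7
F (Chen): max(3, 2, -7) = 3
W (Yuki): min(-1, -5, -4) = -5
X (Yuki): min(-9, -5, -1) = -9
G (Chen): max(-5, -9) = -5
Y (Yuki): min(6, 4, 2) = 2
Z (Yuki): min(9, -2, -4) = -4
H (Chen): max(2, -4) = 2
B (Yuki): min(3, -5, 2) = -5
R0 (Chen): max(-1, -5) = -1
At R0, Chen picks A (highest: -1).
At A, Yuki picks C (lowest: -1).
At C, Chen picks J (highest: -1).
At J, Yuki picks leaf1 (lowest: -1).
Terminal value -1.

R0 -> A -> C -> J -> leaf1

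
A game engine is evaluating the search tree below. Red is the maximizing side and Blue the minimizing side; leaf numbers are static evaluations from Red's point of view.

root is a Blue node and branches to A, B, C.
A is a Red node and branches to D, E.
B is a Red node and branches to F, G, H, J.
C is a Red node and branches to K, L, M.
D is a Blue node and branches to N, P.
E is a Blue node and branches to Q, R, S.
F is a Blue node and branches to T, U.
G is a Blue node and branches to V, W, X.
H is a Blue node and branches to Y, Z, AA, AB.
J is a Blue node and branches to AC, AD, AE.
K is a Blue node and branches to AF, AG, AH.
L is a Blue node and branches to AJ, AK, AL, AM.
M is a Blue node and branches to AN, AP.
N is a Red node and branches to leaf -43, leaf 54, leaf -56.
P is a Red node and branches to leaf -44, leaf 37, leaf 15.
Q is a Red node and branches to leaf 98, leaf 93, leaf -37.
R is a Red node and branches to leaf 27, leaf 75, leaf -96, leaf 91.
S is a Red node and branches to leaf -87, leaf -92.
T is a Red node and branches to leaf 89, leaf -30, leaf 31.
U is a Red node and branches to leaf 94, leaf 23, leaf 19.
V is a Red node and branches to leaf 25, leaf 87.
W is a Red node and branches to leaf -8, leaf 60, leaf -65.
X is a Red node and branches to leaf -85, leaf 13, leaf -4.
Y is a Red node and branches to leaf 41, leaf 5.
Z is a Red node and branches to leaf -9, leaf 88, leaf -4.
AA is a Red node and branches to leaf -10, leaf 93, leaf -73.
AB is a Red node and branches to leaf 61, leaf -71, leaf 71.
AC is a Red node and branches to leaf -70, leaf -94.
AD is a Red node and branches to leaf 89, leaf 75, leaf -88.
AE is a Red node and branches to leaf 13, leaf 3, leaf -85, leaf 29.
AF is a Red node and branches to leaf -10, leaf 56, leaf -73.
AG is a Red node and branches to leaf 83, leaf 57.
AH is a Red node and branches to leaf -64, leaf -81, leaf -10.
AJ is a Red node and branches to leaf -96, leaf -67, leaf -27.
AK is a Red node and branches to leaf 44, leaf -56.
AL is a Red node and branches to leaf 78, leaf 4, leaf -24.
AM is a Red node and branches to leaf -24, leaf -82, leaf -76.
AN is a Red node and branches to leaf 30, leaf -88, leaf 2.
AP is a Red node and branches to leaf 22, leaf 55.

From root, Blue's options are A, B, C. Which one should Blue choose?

C

N (Red): max(-43, 54, -56) = 54
P (Red): max(-44, 37, 15) = 37
D (Blue): min(54, 37) = 37
Q (Red): max(98, 93, -37) = 98
R (Red): max(27, 75, -96, 91) = 91
S (Red): max(-87, -92) = -87
E (Blue): min(98, 91, -87) = -87
A (Red): max(37, -87) = 37
T (Red): max(89, -30, 31) = 89
U (Red): max(94, 23, 19) = 94
F (Blue): min(89, 94) = 89
V (Red): max(25, 87) = 87
W (Red): max(-8, 60, -65) = 60
X (Red): max(-85, 13, -4) = 13
G (Blue): min(87, 60, 13) = 13
Y (Red): max(41, 5) = 41
Z (Red): max(-9, 88, -4) = 88
AA (Red): max(-10, 93, -73) = 93
AB (Red): max(61, -71, 71) = 71
H (Blue): min(41, 88, 93, 71) = 41
AC (Red): max(-70, -94) = -70
AD (Red): max(89, 75, -88) = 89
AE (Red): max(13, 3, -85, 29) = 29
J (Blue): min(-70, 89, 29) = -70
B (Red): max(89, 13, 41, -70) = 89
AF (Red): max(-10, 56, -73) = 56
AG (Red): max(83, 57) = 83
AH (Red): max(-64, -81, -10) = -10
K (Blue): min(56, 83, -10) = -10
AJ (Red): max(-96, -67, -27) = -27
AK (Red): max(44, -56) = 44
AL (Red): max(78, 4, -24) = 78
AM (Red): max(-24, -82, -76) = -24
L (Blue): min(-27, 44, 78, -24) = -27
AN (Red): max(30, -88, 2) = 30
AP (Red): max(22, 55) = 55
M (Blue): min(30, 55) = 30
C (Red): max(-10, -27, 30) = 30
root (Blue): min(37, 89, 30) = 30
Blue at root wants the lowest of {A=37, B=89, C=30}, so chooses C.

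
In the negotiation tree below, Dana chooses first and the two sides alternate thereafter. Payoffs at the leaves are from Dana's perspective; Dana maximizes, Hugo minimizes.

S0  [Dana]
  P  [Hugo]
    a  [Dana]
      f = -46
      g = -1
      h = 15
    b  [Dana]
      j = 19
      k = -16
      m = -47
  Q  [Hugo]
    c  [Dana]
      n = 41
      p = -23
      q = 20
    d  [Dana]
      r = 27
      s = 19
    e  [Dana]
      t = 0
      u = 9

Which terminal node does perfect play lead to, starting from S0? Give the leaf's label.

a (Dana): max(-46, -1, 15) = 15
b (Dana): max(19, -16, -47) = 19
P (Hugo): min(15, 19) = 15
c (Dana): max(41, -23, 20) = 41
d (Dana): max(27, 19) = 27
e (Dana): max(0, 9) = 9
Q (Hugo): min(41, 27, 9) = 9
S0 (Dana): max(15, 9) = 15
At S0, Dana picks P (highest: 15).
At P, Hugo picks a (lowest: 15).
At a, Dana picks h (highest: 15).
Terminal value 15.

h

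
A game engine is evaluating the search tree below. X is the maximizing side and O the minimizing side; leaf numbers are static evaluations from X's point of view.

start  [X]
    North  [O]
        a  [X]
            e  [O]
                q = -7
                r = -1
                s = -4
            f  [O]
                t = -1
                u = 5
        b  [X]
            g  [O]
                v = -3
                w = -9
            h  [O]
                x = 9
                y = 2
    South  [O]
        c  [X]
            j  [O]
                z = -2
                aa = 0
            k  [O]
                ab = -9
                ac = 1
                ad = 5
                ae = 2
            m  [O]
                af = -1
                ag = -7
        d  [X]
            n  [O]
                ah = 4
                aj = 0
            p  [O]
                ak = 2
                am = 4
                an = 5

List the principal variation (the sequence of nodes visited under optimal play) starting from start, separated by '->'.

start -> North -> a -> f -> t

e (O): min(-7, -1, -4) = -7
f (O): min(-1, 5) = -1
a (X): max(-7, -1) = -1
g (O): min(-3, -9) = -9
h (O): min(9, 2) = 2
b (X): max(-9, 2) = 2
North (O): min(-1, 2) = -1
j (O): min(-2, 0) = -2
k (O): min(-9, 1, 5, 2) = -9
m (O): min(-1, -7) = -7
c (X): max(-2, -9, -7) = -2
n (O): min(4, 0) = 0
p (O): min(2, 4, 5) = 2
d (X): max(0, 2) = 2
South (O): min(-2, 2) = -2
start (X): max(-1, -2) = -1
At start, X picks North (highest: -1).
At North, O picks a (lowest: -1).
At a, X picks f (highest: -1).
At f, O picks t (lowest: -1).
Terminal value -1.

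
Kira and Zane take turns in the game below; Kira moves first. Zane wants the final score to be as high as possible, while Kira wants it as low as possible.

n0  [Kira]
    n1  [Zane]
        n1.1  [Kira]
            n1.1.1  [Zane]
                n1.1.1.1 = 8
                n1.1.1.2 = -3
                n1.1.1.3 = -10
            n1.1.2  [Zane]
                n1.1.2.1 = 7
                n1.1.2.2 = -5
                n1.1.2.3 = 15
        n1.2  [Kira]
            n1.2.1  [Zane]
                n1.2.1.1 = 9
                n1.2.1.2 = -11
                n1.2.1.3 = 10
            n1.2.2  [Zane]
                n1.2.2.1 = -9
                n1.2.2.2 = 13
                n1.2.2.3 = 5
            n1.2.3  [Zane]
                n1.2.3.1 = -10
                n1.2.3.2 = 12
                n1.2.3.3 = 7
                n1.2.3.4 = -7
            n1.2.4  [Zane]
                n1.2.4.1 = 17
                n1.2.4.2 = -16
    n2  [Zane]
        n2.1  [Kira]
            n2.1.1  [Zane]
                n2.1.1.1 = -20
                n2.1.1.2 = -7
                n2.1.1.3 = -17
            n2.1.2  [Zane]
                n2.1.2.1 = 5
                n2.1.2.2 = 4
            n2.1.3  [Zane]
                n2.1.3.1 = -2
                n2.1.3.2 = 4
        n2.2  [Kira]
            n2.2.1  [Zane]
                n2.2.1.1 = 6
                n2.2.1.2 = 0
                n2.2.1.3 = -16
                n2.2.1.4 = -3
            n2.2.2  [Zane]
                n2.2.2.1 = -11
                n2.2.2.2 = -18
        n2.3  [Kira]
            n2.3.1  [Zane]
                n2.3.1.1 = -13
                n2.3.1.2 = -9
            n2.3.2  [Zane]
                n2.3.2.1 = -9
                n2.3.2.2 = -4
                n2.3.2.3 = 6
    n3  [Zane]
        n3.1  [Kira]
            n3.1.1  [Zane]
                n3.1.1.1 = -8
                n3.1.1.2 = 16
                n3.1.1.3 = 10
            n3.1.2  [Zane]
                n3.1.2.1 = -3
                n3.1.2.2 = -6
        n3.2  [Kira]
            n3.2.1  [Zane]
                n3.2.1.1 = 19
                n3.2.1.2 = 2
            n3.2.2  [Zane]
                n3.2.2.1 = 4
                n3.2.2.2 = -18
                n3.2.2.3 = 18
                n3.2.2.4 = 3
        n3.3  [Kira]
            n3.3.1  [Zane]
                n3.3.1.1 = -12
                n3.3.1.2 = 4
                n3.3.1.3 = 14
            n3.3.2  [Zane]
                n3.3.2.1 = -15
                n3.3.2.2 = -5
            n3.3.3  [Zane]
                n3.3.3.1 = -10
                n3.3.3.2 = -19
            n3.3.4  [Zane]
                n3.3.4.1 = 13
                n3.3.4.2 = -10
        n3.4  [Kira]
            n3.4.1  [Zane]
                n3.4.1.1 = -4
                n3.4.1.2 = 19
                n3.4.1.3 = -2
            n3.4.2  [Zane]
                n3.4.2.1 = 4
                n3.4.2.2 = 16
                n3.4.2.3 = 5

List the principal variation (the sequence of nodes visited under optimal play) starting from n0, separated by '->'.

n0 -> n2 -> n2.1 -> n2.1.1 -> n2.1.1.2

n1.1.1 (Zane): max(8, -3, -10) = 8
n1.1.2 (Zane): max(7, -5, 15) = 15
n1.1 (Kira): min(8, 15) = 8
n1.2.1 (Zane): max(9, -11, 10) = 10
n1.2.2 (Zane): max(-9, 13, 5) = 13
n1.2.3 (Zane): max(-10, 12, 7, -7) = 12
n1.2.4 (Zane): max(17, -16) = 17
n1.2 (Kira): min(10, 13, 12, 17) = 10
n1 (Zane): max(8, 10) = 10
n2.1.1 (Zane): max(-20, -7, -17) = -7
n2.1.2 (Zane): max(5, 4) = 5
n2.1.3 (Zane): max(-2, 4) = 4
n2.1 (Kira): min(-7, 5, 4) = -7
n2.2.1 (Zane): max(6, 0, -16, -3) = 6
n2.2.2 (Zane): max(-11, -18) = -11
n2.2 (Kira): min(6, -11) = -11
n2.3.1 (Zane): max(-13, -9) = -9
n2.3.2 (Zane): max(-9, -4, 6) = 6
n2.3 (Kira): min(-9, 6) = -9
n2 (Zane): max(-7, -11, -9) = -7
n3.1.1 (Zane): max(-8, 16, 10) = 16
n3.1.2 (Zane): max(-3, -6) = -3
n3.1 (Kira): min(16, -3) = -3
n3.2.1 (Zane): max(19, 2) = 19
n3.2.2 (Zane): max(4, -18, 18, 3) = 18
n3.2 (Kira): min(19, 18) = 18
n3.3.1 (Zane): max(-12, 4, 14) = 14
n3.3.2 (Zane): max(-15, -5) = -5
n3.3.3 (Zane): max(-10, -19) = -10
n3.3.4 (Zane): max(13, -10) = 13
n3.3 (Kira): min(14, -5, -10, 13) = -10
n3.4.1 (Zane): max(-4, 19, -2) = 19
n3.4.2 (Zane): max(4, 16, 5) = 16
n3.4 (Kira): min(19, 16) = 16
n3 (Zane): max(-3, 18, -10, 16) = 18
n0 (Kira): min(10, -7, 18) = -7
At n0, Kira picks n2 (lowest: -7).
At n2, Zane picks n2.1 (highest: -7).
At n2.1, Kira picks n2.1.1 (lowest: -7).
At n2.1.1, Zane picks n2.1.1.2 (highest: -7).
Terminal value -7.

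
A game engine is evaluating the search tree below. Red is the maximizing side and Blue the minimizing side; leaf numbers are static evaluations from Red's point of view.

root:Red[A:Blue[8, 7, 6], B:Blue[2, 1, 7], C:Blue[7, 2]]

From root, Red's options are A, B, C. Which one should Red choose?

A

A (Blue): min(8, 7, 6) = 6
B (Blue): min(2, 1, 7) = 1
C (Blue): min(7, 2) = 2
root (Red): max(6, 1, 2) = 6
Red at root wants the highest of {A=6, B=1, C=2}, so chooses A.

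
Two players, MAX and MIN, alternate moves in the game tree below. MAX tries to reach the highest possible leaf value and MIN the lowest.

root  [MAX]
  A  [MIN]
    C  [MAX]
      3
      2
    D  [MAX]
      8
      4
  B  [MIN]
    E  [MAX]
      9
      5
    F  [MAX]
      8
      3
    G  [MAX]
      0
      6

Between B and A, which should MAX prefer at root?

E (MAX): max(9, 5) = 9
F (MAX): max(8, 3) = 8
G (MAX): max(0, 6) = 6
B (MIN): min(9, 8, 6) = 6
C (MAX): max(3, 2) = 3
D (MAX): max(8, 4) = 8
A (MIN): min(3, 8) = 3
MAX prefers the higher value; B=6, A=3. B is better since 6 > 3.

B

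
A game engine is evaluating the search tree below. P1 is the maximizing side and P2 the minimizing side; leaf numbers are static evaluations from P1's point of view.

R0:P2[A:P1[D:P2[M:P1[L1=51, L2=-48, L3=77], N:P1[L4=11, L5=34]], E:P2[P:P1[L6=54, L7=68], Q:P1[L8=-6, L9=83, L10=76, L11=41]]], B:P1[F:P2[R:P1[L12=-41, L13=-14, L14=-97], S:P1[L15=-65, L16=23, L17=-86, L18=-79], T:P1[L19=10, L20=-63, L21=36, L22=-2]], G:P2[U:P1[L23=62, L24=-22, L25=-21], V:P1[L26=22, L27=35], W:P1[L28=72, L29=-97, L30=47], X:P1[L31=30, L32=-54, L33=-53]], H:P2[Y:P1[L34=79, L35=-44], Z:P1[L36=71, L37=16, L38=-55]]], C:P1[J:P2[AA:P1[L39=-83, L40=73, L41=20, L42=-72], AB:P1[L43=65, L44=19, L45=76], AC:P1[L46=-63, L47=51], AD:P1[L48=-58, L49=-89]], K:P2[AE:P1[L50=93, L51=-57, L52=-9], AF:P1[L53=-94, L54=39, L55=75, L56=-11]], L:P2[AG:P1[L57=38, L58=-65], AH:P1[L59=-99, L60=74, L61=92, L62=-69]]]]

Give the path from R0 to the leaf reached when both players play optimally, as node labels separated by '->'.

M (P1): max(51, -48, 77) = 77
N (P1): max(11, 34) = 34
D (P2): min(77, 34) = 34
P (P1): max(54, 68) = 68
Q (P1): max(-6, 83, 76, 41) = 83
E (P2): min(68, 83) = 68
A (P1): max(34, 68) = 68
R (P1): max(-41, -14, -97) = -14
S (P1): max(-65, 23, -86, -79) = 23
T (P1): max(10, -63, 36, -2) = 36
F (P2): min(-14, 23, 36) = -14
U (P1): max(62, -22, -21) = 62
V (P1): max(22, 35) = 35
W (P1): max(72, -97, 47) = 72
X (P1): max(30, -54, -53) = 30
G (P2): min(62, 35, 72, 30) = 30
Y (P1): max(79, -44) = 79
Z (P1): max(71, 16, -55) = 71
H (P2): min(79, 71) = 71
B (P1): max(-14, 30, 71) = 71
AA (P1): max(-83, 73, 20, -72) = 73
AB (P1): max(65, 19, 76) = 76
AC (P1): max(-63, 51) = 51
AD (P1): max(-58, -89) = -58
J (P2): min(73, 76, 51, -58) = -58
AE (P1): max(93, -57, -9) = 93
AF (P1): max(-94, 39, 75, -11) = 75
K (P2): min(93, 75) = 75
AG (P1): max(38, -65) = 38
AH (P1): max(-99, 74, 92, -69) = 92
L (P2): min(38, 92) = 38
C (P1): max(-58, 75, 38) = 75
R0 (P2): min(68, 71, 75) = 68
At R0, P2 picks A (lowest: 68).
At A, P1 picks E (highest: 68).
At E, P2 picks P (lowest: 68).
At P, P1 picks L7 (highest: 68).
Terminal value 68.

R0 -> A -> E -> P -> L7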